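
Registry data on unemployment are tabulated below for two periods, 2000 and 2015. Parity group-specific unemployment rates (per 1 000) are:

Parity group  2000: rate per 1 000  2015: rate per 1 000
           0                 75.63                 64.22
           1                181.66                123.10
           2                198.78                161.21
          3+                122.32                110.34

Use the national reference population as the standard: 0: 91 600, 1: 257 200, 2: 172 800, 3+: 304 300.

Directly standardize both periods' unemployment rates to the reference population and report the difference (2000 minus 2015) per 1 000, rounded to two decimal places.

Standard total = 825 900; weights = 0.1109, 0.3114, 0.2092, 0.3684.
2000: 0.1109×75.63 + 0.3114×181.66 + 0.2092×198.78 + 0.3684×122.32 = 151.6186 per 1 000.
2015: 0.1109×64.22 + 0.3114×123.10 + 0.2092×161.21 + 0.3684×110.34 = 119.8419 per 1 000.
Difference = 151.6186 − 119.8419 = 31.7767.

31.78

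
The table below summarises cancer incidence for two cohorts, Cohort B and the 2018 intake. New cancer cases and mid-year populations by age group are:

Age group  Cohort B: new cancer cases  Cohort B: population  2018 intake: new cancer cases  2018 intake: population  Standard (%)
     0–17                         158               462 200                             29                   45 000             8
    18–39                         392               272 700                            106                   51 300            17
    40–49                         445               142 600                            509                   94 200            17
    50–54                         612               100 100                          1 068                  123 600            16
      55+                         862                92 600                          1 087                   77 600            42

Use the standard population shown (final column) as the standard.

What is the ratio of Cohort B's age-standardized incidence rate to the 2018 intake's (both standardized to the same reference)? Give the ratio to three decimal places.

0.663

Age-specific rates per 100 000 for Cohort B: 34.18, 143.75, 312.06, 611.39, 930.89.
For the 2018 intake: 64.44, 206.63, 540.34, 864.08, 1400.77.
Standard weights: 0.08, 0.17, 0.17, 0.16, 0.42.
Cohort B: 0.0800×34.18 + 0.1700×143.75 + 0.1700×312.06 + 0.1600×611.39 + 0.4200×930.89 = 569.0164 per 100 000.
The 2018 intake: 0.0800×64.44 + 0.1700×206.63 + 0.1700×540.34 + 0.1600×864.08 + 0.4200×1400.77 = 858.7172 per 100 000.
Ratio = 569.0164 ÷ 858.7172 = 0.66264.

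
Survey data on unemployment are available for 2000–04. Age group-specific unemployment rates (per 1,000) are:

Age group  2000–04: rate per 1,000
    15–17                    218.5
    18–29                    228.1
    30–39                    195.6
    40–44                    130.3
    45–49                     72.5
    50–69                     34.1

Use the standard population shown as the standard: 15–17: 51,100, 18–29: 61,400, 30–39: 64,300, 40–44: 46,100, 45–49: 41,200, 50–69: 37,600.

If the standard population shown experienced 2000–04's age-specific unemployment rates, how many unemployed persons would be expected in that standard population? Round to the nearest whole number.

48024

Expected unemployed persons = Σ (standard pop × age-specific rate ÷ 1,000)
= 51,100×218.5/1,000 + 61,400×228.1/1,000 + 64,300×195.6/1,000 + 46,100×130.3/1,000 + 41,200×72.5/1,000 + 37,600×34.1/1,000
= 11165.35 + 14005.34 + 12577.08 + 6006.83 + 2987.00 + 1282.16 = 48023.76.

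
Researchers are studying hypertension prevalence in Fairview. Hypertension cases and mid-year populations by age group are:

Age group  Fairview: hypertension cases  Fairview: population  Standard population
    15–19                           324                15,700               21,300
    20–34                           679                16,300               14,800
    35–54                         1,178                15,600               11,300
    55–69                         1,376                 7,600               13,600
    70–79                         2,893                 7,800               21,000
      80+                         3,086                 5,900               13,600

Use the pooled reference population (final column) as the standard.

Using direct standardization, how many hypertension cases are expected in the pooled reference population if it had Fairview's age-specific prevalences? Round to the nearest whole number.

Age-specific rates per 1,000 for Fairview: 20.637, 41.656, 75.513, 181.053, 370.897, 523.051.
Expected hypertension cases = Σ (standard pop × age-specific rate ÷ 1,000)
= 21,300×20.637/1,000 + 14,800×41.656/1,000 + 11,300×75.513/1,000 + 13,600×181.053/1,000 + 21,000×370.897/1,000 + 13,600×523.051/1,000
= 439.57 + 616.52 + 853.29 + 2462.32 + 7788.85 + 7113.49 = 19274.03.

19274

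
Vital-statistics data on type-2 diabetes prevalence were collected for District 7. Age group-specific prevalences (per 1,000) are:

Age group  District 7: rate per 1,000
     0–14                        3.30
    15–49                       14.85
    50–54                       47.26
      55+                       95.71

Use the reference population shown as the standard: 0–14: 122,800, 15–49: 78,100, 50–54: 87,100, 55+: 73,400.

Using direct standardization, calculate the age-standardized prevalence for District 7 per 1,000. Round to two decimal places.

35.16

Standard total = 361,400; weights = 0.3398, 0.2161, 0.2410, 0.2031.
Standardized rate: 0.3398×3.30 + 0.2161×14.85 + 0.2410×47.26 + 0.2031×95.71 = 35.1591 per 1,000.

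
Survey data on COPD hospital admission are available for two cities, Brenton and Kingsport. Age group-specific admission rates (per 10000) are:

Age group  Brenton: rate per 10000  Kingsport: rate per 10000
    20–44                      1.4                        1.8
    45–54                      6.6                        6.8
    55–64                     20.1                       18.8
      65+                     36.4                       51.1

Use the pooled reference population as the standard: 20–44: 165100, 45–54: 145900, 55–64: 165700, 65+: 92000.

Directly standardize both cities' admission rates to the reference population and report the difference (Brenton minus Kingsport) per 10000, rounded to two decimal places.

Standard total = 568700; weights = 0.2903, 0.2566, 0.2914, 0.1618.
Brenton: 0.2903×1.4 + 0.2566×6.6 + 0.2914×20.1 + 0.1618×36.4 = 13.8446 per 10000.
Kingsport: 0.2903×1.8 + 0.2566×6.8 + 0.2914×18.8 + 0.1618×51.1 = 16.0114 per 10000.
Difference = 13.8446 − 16.0114 = -2.1667.

-2.17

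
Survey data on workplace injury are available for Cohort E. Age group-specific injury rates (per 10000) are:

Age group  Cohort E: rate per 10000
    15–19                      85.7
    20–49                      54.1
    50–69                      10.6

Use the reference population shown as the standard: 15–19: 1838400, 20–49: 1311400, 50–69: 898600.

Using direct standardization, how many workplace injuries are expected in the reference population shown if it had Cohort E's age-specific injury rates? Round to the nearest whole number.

23802

Expected workplace injuries = Σ (standard pop × age-specific rate ÷ 10000)
= 1838400×85.7/10000 + 1311400×54.1/10000 + 898600×10.6/10000
= 15755.09 + 7094.67 + 952.52 = 23802.28.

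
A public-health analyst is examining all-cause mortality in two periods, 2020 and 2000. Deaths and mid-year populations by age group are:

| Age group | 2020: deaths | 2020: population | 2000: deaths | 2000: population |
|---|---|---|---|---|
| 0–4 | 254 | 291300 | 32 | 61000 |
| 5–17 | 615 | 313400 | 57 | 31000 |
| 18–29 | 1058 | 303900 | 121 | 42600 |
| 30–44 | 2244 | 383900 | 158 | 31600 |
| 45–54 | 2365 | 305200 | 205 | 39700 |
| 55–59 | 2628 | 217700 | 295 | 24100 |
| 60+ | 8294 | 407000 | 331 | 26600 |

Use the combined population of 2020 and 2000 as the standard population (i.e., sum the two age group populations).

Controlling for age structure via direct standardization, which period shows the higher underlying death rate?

2020

Age-specific rates per 100000 for 2020: 87.20, 196.23, 348.14, 584.53, 774.90, 1207.17, 2037.84.
For 2000: 52.46, 183.87, 284.04, 500.00, 516.37, 1224.07, 1244.36.
Combined standard total = 2479000; weights = 0.1421, 0.1389, 0.1398, 0.1676, 0.1391, 0.0975, 0.1749.
2020: 0.1421×87.20 + 0.1389×196.23 + 0.1398×348.14 + 0.1676×584.53 + 0.1391×774.90 + 0.0975×1207.17 + 0.1749×2037.84 = 768.2803 per 100000.
2000: 0.1421×52.46 + 0.1389×183.87 + 0.1398×284.04 + 0.1676×500.00 + 0.1391×516.37 + 0.0975×1224.07 + 0.1749×1244.36 = 565.3919 per 100000.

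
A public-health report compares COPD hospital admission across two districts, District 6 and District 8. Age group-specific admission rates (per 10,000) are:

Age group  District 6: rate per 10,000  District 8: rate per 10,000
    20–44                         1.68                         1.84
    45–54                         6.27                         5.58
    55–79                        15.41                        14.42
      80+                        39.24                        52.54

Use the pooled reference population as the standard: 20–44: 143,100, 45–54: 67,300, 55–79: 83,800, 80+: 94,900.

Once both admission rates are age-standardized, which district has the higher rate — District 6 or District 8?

Standard total = 389,100; weights = 0.3678, 0.1730, 0.2154, 0.2439.
District 6: 0.3678×1.68 + 0.1730×6.27 + 0.2154×15.41 + 0.2439×39.24 = 14.5917 per 10,000.
District 8: 0.3678×1.84 + 0.1730×5.58 + 0.2154×14.42 + 0.2439×52.54 = 17.5618 per 10,000.

District 8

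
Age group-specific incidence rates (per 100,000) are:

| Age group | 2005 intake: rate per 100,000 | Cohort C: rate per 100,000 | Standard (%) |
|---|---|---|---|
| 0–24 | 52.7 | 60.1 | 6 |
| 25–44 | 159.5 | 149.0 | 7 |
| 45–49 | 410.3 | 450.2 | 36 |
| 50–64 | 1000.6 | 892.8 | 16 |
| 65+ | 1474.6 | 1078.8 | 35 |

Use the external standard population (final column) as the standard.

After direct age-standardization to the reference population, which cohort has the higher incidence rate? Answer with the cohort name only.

2005 intake

Standard weights: 0.06, 0.07, 0.36, 0.16, 0.35.
The 2005 intake: 0.0600×52.7 + 0.0700×159.5 + 0.3600×410.3 + 0.1600×1000.6 + 0.3500×1474.6 = 838.2410 per 100,000.
Cohort C: 0.0600×60.1 + 0.0700×149.0 + 0.3600×450.2 + 0.1600×892.8 + 0.3500×1078.8 = 696.5360 per 100,000.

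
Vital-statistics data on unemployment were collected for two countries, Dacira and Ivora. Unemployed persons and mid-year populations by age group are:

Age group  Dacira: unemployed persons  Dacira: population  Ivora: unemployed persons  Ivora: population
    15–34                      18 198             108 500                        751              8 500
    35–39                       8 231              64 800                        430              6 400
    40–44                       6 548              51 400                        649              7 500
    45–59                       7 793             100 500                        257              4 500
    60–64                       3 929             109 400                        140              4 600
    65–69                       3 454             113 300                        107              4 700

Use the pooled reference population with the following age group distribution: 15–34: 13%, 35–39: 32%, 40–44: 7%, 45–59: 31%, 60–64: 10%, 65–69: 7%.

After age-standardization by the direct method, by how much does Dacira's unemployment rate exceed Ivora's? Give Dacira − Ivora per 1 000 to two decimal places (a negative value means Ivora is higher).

39.75

Age-specific rates per 1 000 for Dacira: 167.724, 127.022, 127.393, 77.542, 35.914, 30.485.
For Ivora: 88.353, 67.188, 86.533, 57.111, 30.435, 22.766.
Standard weights: 0.13, 0.32, 0.07, 0.31, 0.10, 0.07.
Dacira: 0.1300×167.724 + 0.3200×127.022 + 0.0700×127.393 + 0.3100×77.542 + 0.1000×35.914 + 0.0700×30.485 = 101.1320 per 1 000.
Ivora: 0.1300×88.353 + 0.3200×67.188 + 0.0700×86.533 + 0.3100×57.111 + 0.1000×30.435 + 0.0700×22.766 = 61.3848 per 1 000.
Difference = 101.1320 − 61.3848 = 39.7472.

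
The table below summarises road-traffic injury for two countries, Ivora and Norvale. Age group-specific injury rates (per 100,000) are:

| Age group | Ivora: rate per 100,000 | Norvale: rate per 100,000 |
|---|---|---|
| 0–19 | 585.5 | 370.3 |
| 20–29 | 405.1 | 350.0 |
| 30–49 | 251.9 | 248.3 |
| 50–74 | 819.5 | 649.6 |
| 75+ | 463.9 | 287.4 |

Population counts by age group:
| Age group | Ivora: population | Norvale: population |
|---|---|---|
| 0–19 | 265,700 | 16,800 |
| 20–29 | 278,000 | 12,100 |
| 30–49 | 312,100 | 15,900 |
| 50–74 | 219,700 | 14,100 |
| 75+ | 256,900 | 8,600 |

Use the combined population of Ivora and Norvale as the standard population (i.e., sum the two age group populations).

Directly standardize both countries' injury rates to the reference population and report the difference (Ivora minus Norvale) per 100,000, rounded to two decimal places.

117.54

Combined standard total = 1,399,900; weights = 0.2018, 0.2072, 0.2343, 0.1670, 0.1897.
Ivora: 0.2018×585.5 + 0.2072×405.1 + 0.2343×251.9 + 0.1670×819.5 + 0.1897×463.9 = 485.9711 per 100,000.
Norvale: 0.2018×370.3 + 0.2072×350.0 + 0.2343×248.3 + 0.1670×649.6 + 0.1897×287.4 = 368.4323 per 100,000.
Difference = 485.9711 − 368.4323 = 117.5389.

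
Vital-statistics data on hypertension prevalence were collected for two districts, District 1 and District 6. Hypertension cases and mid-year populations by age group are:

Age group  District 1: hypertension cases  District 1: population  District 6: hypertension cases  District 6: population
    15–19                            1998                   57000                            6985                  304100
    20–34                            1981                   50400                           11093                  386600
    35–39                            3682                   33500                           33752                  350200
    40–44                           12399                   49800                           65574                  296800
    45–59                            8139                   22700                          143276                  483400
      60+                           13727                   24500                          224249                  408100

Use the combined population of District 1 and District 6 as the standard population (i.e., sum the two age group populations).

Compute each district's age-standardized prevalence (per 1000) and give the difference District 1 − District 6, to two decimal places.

Age-specific rates per 1000 for District 1: 35.053, 39.306, 109.910, 248.976, 358.546, 560.286.
For District 6: 22.969, 28.694, 96.379, 220.937, 296.392, 549.495.
Combined standard total = 2467100; weights = 0.1464, 0.1771, 0.1555, 0.1405, 0.2051, 0.1753.
District 1: 0.1464×35.053 + 0.1771×39.306 + 0.1555×109.910 + 0.1405×248.976 + 0.2051×358.546 + 0.1753×560.286 = 235.9619 per 1000.
District 6: 0.1464×22.969 + 0.1771×28.694 + 0.1555×96.379 + 0.1405×220.937 + 0.2051×296.392 + 0.1753×549.495 = 211.6276 per 1000.
Difference = 235.9619 − 211.6276 = 24.3343.

24.33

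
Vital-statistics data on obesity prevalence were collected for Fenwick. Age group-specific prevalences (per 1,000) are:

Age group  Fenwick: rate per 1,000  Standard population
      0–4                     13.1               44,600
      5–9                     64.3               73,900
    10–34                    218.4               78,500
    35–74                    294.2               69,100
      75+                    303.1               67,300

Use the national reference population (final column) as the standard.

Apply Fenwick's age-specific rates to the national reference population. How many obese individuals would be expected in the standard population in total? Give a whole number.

Expected obese individuals = Σ (standard pop × age-specific rate ÷ 1,000)
= 44,600×13.1/1,000 + 73,900×64.3/1,000 + 78,500×218.4/1,000 + 69,100×294.2/1,000 + 67,300×303.1/1,000
= 584.26 + 4751.77 + 17144.40 + 20329.22 + 20398.63 = 63208.28.

63208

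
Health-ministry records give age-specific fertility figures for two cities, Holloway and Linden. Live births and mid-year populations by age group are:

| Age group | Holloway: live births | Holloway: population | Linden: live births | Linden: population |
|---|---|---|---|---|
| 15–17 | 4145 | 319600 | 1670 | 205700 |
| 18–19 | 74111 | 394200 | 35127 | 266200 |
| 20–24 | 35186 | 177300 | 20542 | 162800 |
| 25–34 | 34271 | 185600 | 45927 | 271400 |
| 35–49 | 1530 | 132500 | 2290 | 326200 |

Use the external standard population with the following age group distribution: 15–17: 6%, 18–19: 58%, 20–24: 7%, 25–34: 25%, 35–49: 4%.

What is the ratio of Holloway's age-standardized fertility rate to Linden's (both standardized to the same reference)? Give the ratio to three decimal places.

1.326

Age-specific rates per 1000 for Holloway: 12.969, 188.004, 198.455, 184.650, 11.547.
For Linden: 8.119, 131.957, 126.179, 169.223, 7.020.
Standard weights: 0.06, 0.58, 0.07, 0.25, 0.04.
Holloway: 0.0600×12.969 + 0.5800×188.004 + 0.0700×198.455 + 0.2500×184.650 + 0.0400×11.547 = 170.3364 per 1000.
Linden: 0.0600×8.119 + 0.5800×131.957 + 0.0700×126.179 + 0.2500×169.223 + 0.0400×7.020 = 128.4413 per 1000.
Ratio = 170.3364 ÷ 128.4413 = 1.32618.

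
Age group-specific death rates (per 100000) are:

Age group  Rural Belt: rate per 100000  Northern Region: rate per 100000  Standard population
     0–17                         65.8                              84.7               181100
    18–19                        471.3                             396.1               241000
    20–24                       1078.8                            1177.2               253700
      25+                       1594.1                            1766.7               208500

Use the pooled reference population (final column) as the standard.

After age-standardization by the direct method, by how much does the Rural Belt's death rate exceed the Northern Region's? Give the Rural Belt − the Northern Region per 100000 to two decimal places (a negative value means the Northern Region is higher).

-52.30

Standard total = 884300; weights = 0.2048, 0.2725, 0.2869, 0.2358.
The Rural Belt: 0.2048×65.8 + 0.2725×471.3 + 0.2869×1078.8 + 0.2358×1594.1 = 827.2770 per 100000.
The Northern Region: 0.2048×84.7 + 0.2725×396.1 + 0.2869×1177.2 + 0.2358×1766.7 = 879.5792 per 100000.
Difference = 827.2770 − 879.5792 = -52.3021.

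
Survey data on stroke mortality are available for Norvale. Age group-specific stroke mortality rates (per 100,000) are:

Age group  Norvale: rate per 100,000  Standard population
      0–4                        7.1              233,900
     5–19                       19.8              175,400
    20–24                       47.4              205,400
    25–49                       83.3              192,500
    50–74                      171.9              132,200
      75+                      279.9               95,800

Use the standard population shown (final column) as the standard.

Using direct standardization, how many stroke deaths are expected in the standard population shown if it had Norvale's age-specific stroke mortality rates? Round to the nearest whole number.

804

Expected stroke deaths = Σ (standard pop × age-specific rate ÷ 100,000)
= 233,900×7.1/100,000 + 175,400×19.8/100,000 + 205,400×47.4/100,000 + 192,500×83.3/100,000 + 132,200×171.9/100,000 + 95,800×279.9/100,000
= 16.61 + 34.73 + 97.36 + 160.35 + 227.25 + 268.14 = 804.44.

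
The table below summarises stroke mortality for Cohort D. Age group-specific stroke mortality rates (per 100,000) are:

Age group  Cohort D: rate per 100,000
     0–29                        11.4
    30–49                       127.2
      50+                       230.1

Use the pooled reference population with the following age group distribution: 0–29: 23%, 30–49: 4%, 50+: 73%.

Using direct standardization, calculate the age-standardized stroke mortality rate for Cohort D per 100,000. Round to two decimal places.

Standard weights: 0.23, 0.04, 0.73.
Standardized rate: 0.2300×11.4 + 0.0400×127.2 + 0.7300×230.1 = 175.6830 per 100,000.

175.68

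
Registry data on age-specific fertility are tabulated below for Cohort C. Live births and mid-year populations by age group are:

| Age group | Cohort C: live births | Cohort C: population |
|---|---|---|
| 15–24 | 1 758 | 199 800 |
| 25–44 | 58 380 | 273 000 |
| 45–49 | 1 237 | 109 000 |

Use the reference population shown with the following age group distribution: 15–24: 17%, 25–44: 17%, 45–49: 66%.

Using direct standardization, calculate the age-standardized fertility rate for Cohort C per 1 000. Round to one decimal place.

Age-specific rates per 1 000 for Cohort C: 8.799, 213.846, 11.349.
Standard weights: 0.17, 0.17, 0.66.
Standardized rate: 0.1700×8.799 + 0.1700×213.846 + 0.6600×11.349 = 45.3397 per 1 000.

45.3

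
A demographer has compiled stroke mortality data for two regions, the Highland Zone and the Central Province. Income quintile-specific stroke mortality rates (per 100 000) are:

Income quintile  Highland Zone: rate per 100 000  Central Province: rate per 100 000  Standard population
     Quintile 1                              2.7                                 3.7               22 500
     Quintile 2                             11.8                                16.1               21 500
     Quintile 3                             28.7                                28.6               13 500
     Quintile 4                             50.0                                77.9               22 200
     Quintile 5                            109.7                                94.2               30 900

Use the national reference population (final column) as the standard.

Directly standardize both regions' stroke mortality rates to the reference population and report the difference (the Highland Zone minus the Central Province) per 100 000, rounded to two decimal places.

Standard total = 110 600; weights = 0.2034, 0.1944, 0.1221, 0.2007, 0.2794.
The Highland Zone: 0.2034×2.7 + 0.1944×11.8 + 0.1221×28.7 + 0.2007×50.0 + 0.2794×109.7 = 47.0310 per 100 000.
The Central Province: 0.2034×3.7 + 0.1944×16.1 + 0.1221×28.6 + 0.2007×77.9 + 0.2794×94.2 = 49.3278 per 100 000.
Difference = 47.0310 − 49.3278 = -2.2968.

-2.30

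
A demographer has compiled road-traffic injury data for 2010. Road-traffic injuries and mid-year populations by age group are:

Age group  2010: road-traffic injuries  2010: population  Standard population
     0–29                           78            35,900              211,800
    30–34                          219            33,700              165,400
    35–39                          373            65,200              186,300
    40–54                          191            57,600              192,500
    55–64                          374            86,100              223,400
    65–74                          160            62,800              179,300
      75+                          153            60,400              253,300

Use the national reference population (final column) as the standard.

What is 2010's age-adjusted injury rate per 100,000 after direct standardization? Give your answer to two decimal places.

Age-specific rates per 100,000 for 2010: 217.27, 649.85, 572.09, 331.60, 434.38, 254.78, 253.31.
Standard total = 1,412,000; weights = 0.1500, 0.1171, 0.1319, 0.1363, 0.1582, 0.1270, 0.1794.
Standardized rate: 0.1500×217.27 + 0.1171×649.85 + 0.1319×572.09 + 0.1363×331.60 + 0.1582×434.38 + 0.1270×254.78 + 0.1794×253.31 = 375.9213 per 100,000.

375.92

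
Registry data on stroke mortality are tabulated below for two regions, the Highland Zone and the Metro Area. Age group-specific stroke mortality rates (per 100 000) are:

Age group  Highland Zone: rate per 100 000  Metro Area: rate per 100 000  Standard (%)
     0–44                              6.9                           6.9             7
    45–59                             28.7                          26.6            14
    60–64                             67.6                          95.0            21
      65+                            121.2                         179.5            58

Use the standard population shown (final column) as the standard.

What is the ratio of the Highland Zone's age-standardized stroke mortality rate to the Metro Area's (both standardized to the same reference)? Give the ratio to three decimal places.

0.694

Standard weights: 0.07, 0.14, 0.21, 0.58.
The Highland Zone: 0.0700×6.9 + 0.1400×28.7 + 0.2100×67.6 + 0.5800×121.2 = 88.9930 per 100 000.
The Metro Area: 0.0700×6.9 + 0.1400×26.6 + 0.2100×95.0 + 0.5800×179.5 = 128.2670 per 100 000.
Ratio = 88.9930 ÷ 128.2670 = 0.69381.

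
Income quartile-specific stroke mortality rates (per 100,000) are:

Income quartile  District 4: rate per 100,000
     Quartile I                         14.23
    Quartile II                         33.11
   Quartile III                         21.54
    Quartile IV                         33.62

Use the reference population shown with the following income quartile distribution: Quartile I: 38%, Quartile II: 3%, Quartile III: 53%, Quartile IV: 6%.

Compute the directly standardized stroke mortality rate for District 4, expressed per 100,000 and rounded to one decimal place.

Standard weights: 0.38, 0.03, 0.53, 0.06.
Standardized rate: 0.3800×14.23 + 0.0300×33.11 + 0.5300×21.54 + 0.0600×33.62 = 19.8341 per 100,000.

19.8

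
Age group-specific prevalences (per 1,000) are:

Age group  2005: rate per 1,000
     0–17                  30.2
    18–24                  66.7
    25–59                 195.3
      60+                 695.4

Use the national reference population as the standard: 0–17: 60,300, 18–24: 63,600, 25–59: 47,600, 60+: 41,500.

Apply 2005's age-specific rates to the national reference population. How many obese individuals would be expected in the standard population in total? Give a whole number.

44219

Expected obese individuals = Σ (standard pop × age-specific rate ÷ 1,000)
= 60,300×30.2/1,000 + 63,600×66.7/1,000 + 47,600×195.3/1,000 + 41,500×695.4/1,000
= 1821.06 + 4242.12 + 9296.28 + 28859.10 = 44218.56.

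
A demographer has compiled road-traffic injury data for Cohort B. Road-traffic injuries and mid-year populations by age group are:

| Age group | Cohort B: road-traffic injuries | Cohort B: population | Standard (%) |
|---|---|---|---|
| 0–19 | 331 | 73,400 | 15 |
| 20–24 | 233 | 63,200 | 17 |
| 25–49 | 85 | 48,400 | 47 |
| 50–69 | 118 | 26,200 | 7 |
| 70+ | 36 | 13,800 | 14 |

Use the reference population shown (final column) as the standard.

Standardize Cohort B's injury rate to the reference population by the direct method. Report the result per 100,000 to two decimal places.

280.91

Age-specific rates per 100,000 for Cohort B: 450.95, 368.67, 175.62, 450.38, 260.87.
Standard weights: 0.15, 0.17, 0.47, 0.07, 0.14.
Standardized rate: 0.1500×450.95 + 0.1700×368.67 + 0.4700×175.62 + 0.0700×450.38 + 0.1400×260.87 = 280.9069 per 100,000.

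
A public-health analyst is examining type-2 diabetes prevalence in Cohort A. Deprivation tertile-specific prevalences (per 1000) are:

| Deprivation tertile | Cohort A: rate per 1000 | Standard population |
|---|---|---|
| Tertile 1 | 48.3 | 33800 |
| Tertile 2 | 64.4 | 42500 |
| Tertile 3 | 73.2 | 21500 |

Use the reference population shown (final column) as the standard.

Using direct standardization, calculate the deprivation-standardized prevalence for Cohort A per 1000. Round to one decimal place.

60.8

Standard total = 97800; weights = 0.3456, 0.4346, 0.2198.
Standardized rate: 0.3456×48.3 + 0.4346×64.4 + 0.2198×73.2 = 60.7703 per 1000.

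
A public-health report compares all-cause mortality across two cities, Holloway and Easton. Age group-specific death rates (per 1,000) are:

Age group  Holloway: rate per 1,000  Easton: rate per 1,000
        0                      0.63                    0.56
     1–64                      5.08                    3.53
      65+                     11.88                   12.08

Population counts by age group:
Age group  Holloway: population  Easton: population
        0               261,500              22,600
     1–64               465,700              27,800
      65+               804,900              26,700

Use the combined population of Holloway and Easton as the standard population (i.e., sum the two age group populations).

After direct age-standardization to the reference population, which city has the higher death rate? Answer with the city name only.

Combined standard total = 1,609,200; weights = 0.1765, 0.3067, 0.5168.
Holloway: 0.1765×0.63 + 0.3067×5.08 + 0.5168×11.88 = 7.8085 per 1,000.
Easton: 0.1765×0.56 + 0.3067×3.53 + 0.5168×12.08 = 7.4241 per 1,000.

Holloway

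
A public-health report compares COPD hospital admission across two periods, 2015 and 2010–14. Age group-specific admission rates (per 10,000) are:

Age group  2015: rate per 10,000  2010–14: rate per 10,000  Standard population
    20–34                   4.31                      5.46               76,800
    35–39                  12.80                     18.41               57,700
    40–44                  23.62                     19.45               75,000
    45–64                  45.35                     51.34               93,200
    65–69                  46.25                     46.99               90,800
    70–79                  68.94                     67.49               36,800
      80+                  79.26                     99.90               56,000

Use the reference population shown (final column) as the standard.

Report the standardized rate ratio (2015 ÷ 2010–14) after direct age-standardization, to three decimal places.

0.909

Standard total = 486,300; weights = 0.1579, 0.1187, 0.1542, 0.1917, 0.1867, 0.0757, 0.1152.
2015: 0.1579×4.31 + 0.1187×12.80 + 0.1542×23.62 + 0.1917×45.35 + 0.1867×46.25 + 0.0757×68.94 + 0.1152×79.26 = 37.5133 per 10,000.
2010–14: 0.1579×5.46 + 0.1187×18.41 + 0.1542×19.45 + 0.1917×51.34 + 0.1867×46.99 + 0.0757×67.49 + 0.1152×99.90 = 41.2707 per 10,000.
Ratio = 37.5133 ÷ 41.2707 = 0.90896.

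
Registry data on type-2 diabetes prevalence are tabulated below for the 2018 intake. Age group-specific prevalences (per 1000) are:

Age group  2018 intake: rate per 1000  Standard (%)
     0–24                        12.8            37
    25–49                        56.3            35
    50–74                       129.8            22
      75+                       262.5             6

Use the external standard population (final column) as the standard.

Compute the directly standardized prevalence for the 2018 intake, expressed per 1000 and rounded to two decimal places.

Standard weights: 0.37, 0.35, 0.22, 0.06.
Standardized rate: 0.3700×12.8 + 0.3500×56.3 + 0.2200×129.8 + 0.0600×262.5 = 68.7470 per 1000.

68.75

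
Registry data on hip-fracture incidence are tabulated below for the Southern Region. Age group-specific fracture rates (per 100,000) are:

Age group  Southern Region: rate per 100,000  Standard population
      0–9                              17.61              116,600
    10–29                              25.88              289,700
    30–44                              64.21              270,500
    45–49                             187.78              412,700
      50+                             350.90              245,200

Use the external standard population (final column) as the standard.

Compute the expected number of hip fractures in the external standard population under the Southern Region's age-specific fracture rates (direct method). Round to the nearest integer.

Expected hip fractures = Σ (standard pop × age-specific rate ÷ 100,000)
= 116,600×17.61/100,000 + 289,700×25.88/100,000 + 270,500×64.21/100,000 + 412,700×187.78/100,000 + 245,200×350.90/100,000
= 20.53 + 74.97 + 173.69 + 774.97 + 860.41 = 1904.57.

1905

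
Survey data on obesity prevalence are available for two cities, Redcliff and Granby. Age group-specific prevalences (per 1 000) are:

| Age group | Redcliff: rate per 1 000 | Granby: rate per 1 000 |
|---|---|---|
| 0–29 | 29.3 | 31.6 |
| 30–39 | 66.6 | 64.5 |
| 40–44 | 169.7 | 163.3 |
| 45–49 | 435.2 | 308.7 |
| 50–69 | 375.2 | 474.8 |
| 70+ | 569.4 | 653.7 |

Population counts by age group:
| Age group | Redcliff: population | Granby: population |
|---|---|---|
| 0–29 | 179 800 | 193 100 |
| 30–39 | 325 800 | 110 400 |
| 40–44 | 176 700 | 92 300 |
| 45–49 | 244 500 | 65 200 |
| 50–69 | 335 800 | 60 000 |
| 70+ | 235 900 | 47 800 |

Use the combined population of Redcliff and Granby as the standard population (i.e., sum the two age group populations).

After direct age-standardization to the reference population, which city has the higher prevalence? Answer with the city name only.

Granby

Combined standard total = 2 067 300; weights = 0.1804, 0.2110, 0.1301, 0.1498, 0.1915, 0.1372.
Redcliff: 0.1804×29.3 + 0.2110×66.6 + 0.1301×169.7 + 0.1498×435.2 + 0.1915×375.2 + 0.1372×569.4 = 256.5910 per 1 000.
Granby: 0.1804×31.6 + 0.2110×64.5 + 0.1301×163.3 + 0.1498×308.7 + 0.1915×474.8 + 0.1372×653.7 = 267.4170 per 1 000.
The crude rates (282.73 vs 190.15) would put Redcliff higher, but that reflects its age composition; once standardized to a common age structure, Granby has the higher underlying rate.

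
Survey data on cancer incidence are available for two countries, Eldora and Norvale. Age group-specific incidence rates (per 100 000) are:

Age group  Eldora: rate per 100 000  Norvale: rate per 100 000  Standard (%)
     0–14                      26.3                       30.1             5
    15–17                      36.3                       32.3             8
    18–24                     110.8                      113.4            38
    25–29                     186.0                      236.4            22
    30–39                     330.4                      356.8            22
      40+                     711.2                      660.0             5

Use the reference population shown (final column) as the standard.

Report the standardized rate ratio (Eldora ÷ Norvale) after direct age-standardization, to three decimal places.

0.928

Standard weights: 0.05, 0.08, 0.38, 0.22, 0.22, 0.05.
Eldora: 0.0500×26.3 + 0.0800×36.3 + 0.3800×110.8 + 0.2200×186.0 + 0.2200×330.4 + 0.0500×711.2 = 195.4910 per 100 000.
Norvale: 0.0500×30.1 + 0.0800×32.3 + 0.3800×113.4 + 0.2200×236.4 + 0.2200×356.8 + 0.0500×660.0 = 210.6850 per 100 000.
Ratio = 195.4910 ÷ 210.6850 = 0.92788.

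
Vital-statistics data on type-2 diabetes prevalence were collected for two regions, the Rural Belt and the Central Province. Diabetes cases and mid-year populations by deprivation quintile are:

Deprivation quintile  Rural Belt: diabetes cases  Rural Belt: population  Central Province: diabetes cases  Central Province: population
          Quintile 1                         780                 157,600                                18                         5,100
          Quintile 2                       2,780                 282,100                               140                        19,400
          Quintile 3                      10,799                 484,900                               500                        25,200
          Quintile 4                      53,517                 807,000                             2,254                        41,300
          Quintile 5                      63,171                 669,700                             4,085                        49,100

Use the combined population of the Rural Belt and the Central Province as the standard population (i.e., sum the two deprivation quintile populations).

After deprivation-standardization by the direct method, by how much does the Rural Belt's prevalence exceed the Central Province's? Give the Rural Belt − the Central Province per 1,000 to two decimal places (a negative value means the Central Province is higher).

Deprivation-specific rates per 1,000 for the Rural Belt: 4.949, 9.855, 22.271, 66.316, 94.327.
For the Central Province: 3.529, 7.216, 19.841, 54.576, 83.198.
Combined standard total = 2,541,400; weights = 0.0640, 0.1186, 0.2007, 0.3338, 0.2828.
The Rural Belt: 0.0640×4.949 + 0.1186×9.855 + 0.2007×22.271 + 0.3338×66.316 + 0.2828×94.327 = 54.7710 per 1,000.
The Central Province: 0.0640×3.529 + 0.1186×7.216 + 0.2007×19.841 + 0.3338×54.576 + 0.2828×83.198 = 46.8130 per 1,000.
Difference = 54.7710 − 46.8130 = 7.9580.

7.96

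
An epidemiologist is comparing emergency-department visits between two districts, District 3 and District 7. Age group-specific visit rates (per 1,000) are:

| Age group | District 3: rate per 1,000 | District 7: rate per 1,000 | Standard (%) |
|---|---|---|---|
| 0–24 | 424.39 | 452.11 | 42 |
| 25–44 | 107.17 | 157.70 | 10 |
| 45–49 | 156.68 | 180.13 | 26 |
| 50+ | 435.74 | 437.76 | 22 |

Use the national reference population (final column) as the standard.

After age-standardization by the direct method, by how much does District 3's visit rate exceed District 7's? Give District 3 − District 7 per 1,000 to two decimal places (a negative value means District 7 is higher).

-23.24

Standard weights: 0.42, 0.10, 0.26, 0.22.
District 3: 0.4200×424.39 + 0.1000×107.17 + 0.2600×156.68 + 0.2200×435.74 = 325.5604 per 1,000.
District 7: 0.4200×452.11 + 0.1000×157.70 + 0.2600×180.13 + 0.2200×437.76 = 348.7972 per 1,000.
Difference = 325.5604 − 348.7972 = -23.2368.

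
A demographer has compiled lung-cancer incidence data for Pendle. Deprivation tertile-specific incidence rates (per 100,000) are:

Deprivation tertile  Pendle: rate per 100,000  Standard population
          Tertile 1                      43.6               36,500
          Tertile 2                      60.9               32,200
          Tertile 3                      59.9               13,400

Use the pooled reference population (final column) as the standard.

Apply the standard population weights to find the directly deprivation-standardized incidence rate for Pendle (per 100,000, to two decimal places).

53.05

Standard total = 82,100; weights = 0.4446, 0.3922, 0.1632.
Standardized rate: 0.4446×43.6 + 0.3922×60.9 + 0.1632×59.9 = 53.0456 per 100,000.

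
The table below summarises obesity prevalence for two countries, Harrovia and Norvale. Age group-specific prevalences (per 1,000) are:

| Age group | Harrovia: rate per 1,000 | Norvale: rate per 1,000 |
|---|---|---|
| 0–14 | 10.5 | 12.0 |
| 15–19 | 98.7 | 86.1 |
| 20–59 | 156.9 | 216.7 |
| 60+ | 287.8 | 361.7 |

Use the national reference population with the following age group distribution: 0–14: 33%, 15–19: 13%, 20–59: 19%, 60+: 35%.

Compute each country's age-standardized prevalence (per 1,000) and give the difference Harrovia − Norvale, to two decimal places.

-36.08

Standard weights: 0.33, 0.13, 0.19, 0.35.
Harrovia: 0.3300×10.5 + 0.1300×98.7 + 0.1900×156.9 + 0.3500×287.8 = 146.8370 per 1,000.
Norvale: 0.3300×12.0 + 0.1300×86.1 + 0.1900×216.7 + 0.3500×361.7 = 182.9210 per 1,000.
Difference = 146.8370 − 182.9210 = -36.0840.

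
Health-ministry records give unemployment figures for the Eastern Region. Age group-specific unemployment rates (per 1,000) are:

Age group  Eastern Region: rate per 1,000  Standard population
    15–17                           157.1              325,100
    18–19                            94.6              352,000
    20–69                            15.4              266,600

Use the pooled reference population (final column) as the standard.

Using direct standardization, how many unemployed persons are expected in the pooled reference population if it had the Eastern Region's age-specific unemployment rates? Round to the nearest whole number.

Expected unemployed persons = Σ (standard pop × age-specific rate ÷ 1,000)
= 325,100×157.1/1,000 + 352,000×94.6/1,000 + 266,600×15.4/1,000
= 51073.21 + 33299.20 + 4105.64 = 88478.05.

88478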